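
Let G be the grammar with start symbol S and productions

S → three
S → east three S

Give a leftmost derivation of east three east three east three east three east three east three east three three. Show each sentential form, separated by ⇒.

S ⇒ east three S ⇒ east three east three S ⇒ east three east three east three S ⇒ east three east three east three east three S ⇒ east three east three east three east three east three S ⇒ east three east three east three east three east three east three S ⇒ east three east three east three east three east three east three east three S ⇒ east three east three east three east three east three east three east three three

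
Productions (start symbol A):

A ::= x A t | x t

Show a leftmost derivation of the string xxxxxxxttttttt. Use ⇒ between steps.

A ⇒ xAt ⇒ xxAtt ⇒ xxxAttt ⇒ xxxxAtttt ⇒ xxxxxAttttt ⇒ xxxxxxAtttttt ⇒ xxxxxxxttttttt

A ⇒ xAt   [A ::= x A t]
xAt ⇒ xxAtt   [A ::= x A t]
xxAtt ⇒ xxxAttt   [A ::= x A t]
xxxAttt ⇒ xxxxAtttt   [A ::= x A t]
xxxxAtttt ⇒ xxxxxAttttt   [A ::= x A t]
xxxxxAttttt ⇒ xxxxxxAtttttt   [A ::= x A t]
xxxxxxAtttttt ⇒ xxxxxxxttttttt   [A ::= x t]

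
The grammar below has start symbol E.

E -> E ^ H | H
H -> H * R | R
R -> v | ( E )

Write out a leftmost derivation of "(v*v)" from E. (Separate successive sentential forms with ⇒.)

E⇒H⇒R⇒(E)⇒(H)⇒(H*R)⇒(R*R)⇒(v*R)⇒(v*v)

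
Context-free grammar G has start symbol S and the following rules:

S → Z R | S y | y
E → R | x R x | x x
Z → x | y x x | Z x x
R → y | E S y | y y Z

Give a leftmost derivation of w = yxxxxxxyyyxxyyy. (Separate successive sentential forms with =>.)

S => Sy => ZRy => ZxxRy => ZxxxxRy => yxxxxxxRy => yxxxxxxESyy => yxxxxxxRSyy => yxxxxxxyyZSyy => yxxxxxxyyyxxSyy => yxxxxxxyyyxxyyy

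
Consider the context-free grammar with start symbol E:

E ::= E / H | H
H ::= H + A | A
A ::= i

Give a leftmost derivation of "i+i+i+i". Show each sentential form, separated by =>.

E => H   [E ::= H]
H => H+A   [H ::= H + A]
H+A => H+A+A   [H ::= H + A]
H+A+A => H+A+A+A   [H ::= H + A]
H+A+A+A => A+A+A+A   [H ::= A]
A+A+A+A => i+A+A+A   [A ::= i]
i+A+A+A => i+i+A+A   [A ::= i]
i+i+A+A => i+i+i+A   [A ::= i]
i+i+i+A => i+i+i+i   [A ::= i]

E => H => H+A => H+A+A => H+A+A+A => A+A+A+A => i+A+A+A => i+i+A+A => i+i+i+A => i+i+i+i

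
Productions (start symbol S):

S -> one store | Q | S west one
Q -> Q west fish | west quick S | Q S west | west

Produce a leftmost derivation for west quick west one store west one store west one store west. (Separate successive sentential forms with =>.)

S => Q => Q S west => Q S west S west => Q S west S west S west => west quick S S west S west S west => west quick Q S west S west S west => west quick west S west S west S west => west quick west one store west S west S west => west quick west one store west one store west S west => west quick west one store west one store west one store west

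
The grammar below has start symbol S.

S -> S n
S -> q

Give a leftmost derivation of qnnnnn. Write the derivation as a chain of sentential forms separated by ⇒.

S⇒Sn⇒Snn⇒Snnn⇒Snnnn⇒Snnnnn⇒qnnnnn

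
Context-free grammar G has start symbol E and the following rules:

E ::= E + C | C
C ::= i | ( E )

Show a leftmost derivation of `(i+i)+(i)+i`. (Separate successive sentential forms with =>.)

E => E+C   [E ::= E + C]
E+C => E+C+C   [E ::= E + C]
E+C+C => C+C+C   [E ::= C]
C+C+C => (E)+C+C   [C ::= ( E )]
(E)+C+C => (E+C)+C+C   [E ::= E + C]
(E+C)+C+C => (C+C)+C+C   [E ::= C]
(C+C)+C+C => (i+C)+C+C   [C ::= i]
(i+C)+C+C => (i+i)+C+C   [C ::= i]
(i+i)+C+C => (i+i)+(E)+C   [C ::= ( E )]
(i+i)+(E)+C => (i+i)+(C)+C   [E ::= C]
(i+i)+(C)+C => (i+i)+(i)+C   [C ::= i]
(i+i)+(i)+C => (i+i)+(i)+i   [C ::= i]

E => E+C => E+C+C => C+C+C => (E)+C+C => (E+C)+C+C => (C+C)+C+C => (i+C)+C+C => (i+i)+C+C => (i+i)+(E)+C => (i+i)+(C)+C => (i+i)+(i)+C => (i+i)+(i)+i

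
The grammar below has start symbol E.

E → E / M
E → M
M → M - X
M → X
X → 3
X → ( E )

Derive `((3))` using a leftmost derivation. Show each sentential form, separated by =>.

E => M   [E → M]
M => X   [M → X]
X => (E)   [X → ( E )]
(E) => (M)   [E → M]
(M) => (X)   [M → X]
(X) => ((E))   [X → ( E )]
((E)) => ((M))   [E → M]
((M)) => ((X))   [M → X]
((X)) => ((3))   [X → 3]

E => M => X => (E) => (M) => (X) => ((E)) => ((M)) => ((X)) => ((3))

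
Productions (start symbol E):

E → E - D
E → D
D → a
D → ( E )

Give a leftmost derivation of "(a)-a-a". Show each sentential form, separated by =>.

E => E-D   [E → E - D]
E-D => E-D-D   [E → E - D]
E-D-D => D-D-D   [E → D]
D-D-D => (E)-D-D   [D → ( E )]
(E)-D-D => (D)-D-D   [E → D]
(D)-D-D => (a)-D-D   [D → a]
(a)-D-D => (a)-a-D   [D → a]
(a)-a-D => (a)-a-a   [D → a]

E=>E-D=>E-D-D=>D-D-D=>(E)-D-D=>(D)-D-D=>(a)-D-D=>(a)-a-D=>(a)-a-a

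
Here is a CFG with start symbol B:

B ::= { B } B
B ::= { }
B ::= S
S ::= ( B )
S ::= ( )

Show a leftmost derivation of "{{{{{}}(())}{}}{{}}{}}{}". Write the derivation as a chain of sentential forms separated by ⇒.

B ⇒ {B}B   [B ::= { B } B]
{B}B ⇒ {{B}B}B   [B ::= { B } B]
{{B}B}B ⇒ {{{B}B}B}B   [B ::= { B } B]
{{{B}B}B}B ⇒ {{{{B}B}B}B}B   [B ::= { B } B]
{{{{B}B}B}B}B ⇒ {{{{{}}B}B}B}B   [B ::= { }]
{{{{{}}B}B}B}B ⇒ {{{{{}}S}B}B}B   [B ::= S]
{{{{{}}S}B}B}B ⇒ {{{{{}}(B)}B}B}B   [S ::= ( B )]
{{{{{}}(B)}B}B}B ⇒ {{{{{}}(S)}B}B}B   [B ::= S]
{{{{{}}(S)}B}B}B ⇒ {{{{{}}(())}B}B}B   [S ::= ( )]
{{{{{}}(())}B}B}B ⇒ {{{{{}}(())}{}}B}B   [B ::= { }]
{{{{{}}(())}{}}B}B ⇒ {{{{{}}(())}{}}{B}B}B   [B ::= { B } B]
{{{{{}}(())}{}}{B}B}B ⇒ {{{{{}}(())}{}}{{}}B}B   [B ::= { }]
{{{{{}}(())}{}}{{}}B}B ⇒ {{{{{}}(())}{}}{{}}{}}B   [B ::= { }]
{{{{{}}(())}{}}{{}}{}}B ⇒ {{{{{}}(())}{}}{{}}{}}{}   [B ::= { }]

B ⇒ {B}B ⇒ {{B}B}B ⇒ {{{B}B}B}B ⇒ {{{{B}B}B}B}B ⇒ {{{{{}}B}B}B}B ⇒ {{{{{}}S}B}B}B ⇒ {{{{{}}(B)}B}B}B ⇒ {{{{{}}(S)}B}B}B ⇒ {{{{{}}(())}B}B}B ⇒ {{{{{}}(())}{}}B}B ⇒ {{{{{}}(())}{}}{B}B}B ⇒ {{{{{}}(())}{}}{{}}B}B ⇒ {{{{{}}(())}{}}{{}}{}}B ⇒ {{{{{}}(())}{}}{{}}{}}{}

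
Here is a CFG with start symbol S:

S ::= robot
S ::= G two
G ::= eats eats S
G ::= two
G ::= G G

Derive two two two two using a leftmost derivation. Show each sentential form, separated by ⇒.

S ⇒ G two ⇒ G G two ⇒ G G G two ⇒ two G G two ⇒ two two G two ⇒ two two two two

S ⇒ G two   [S ::= G two]
G two ⇒ G G two   [G ::= G G]
G G two ⇒ G G G two   [G ::= G G]
G G G two ⇒ two G G two   [G ::= two]
two G G two ⇒ two two G two   [G ::= two]
two two G two ⇒ two two two two   [G ::= two]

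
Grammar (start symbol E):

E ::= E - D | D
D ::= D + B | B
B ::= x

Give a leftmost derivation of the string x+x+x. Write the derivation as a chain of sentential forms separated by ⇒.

E ⇒ D   [E ::= D]
D ⇒ D+B   [D ::= D + B]
D+B ⇒ D+B+B   [D ::= D + B]
D+B+B ⇒ B+B+B   [D ::= B]
B+B+B ⇒ x+B+B   [B ::= x]
x+B+B ⇒ x+x+B   [B ::= x]
x+x+B ⇒ x+x+x   [B ::= x]

E⇒D⇒D+B⇒D+B+B⇒B+B+B⇒x+B+B⇒x+x+B⇒x+x+x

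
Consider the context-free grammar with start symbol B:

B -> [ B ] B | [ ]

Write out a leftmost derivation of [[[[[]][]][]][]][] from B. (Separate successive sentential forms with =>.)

B=>[B]B=>[[B]B]B=>[[[B]B]B]B=>[[[[B]B]B]B]B=>[[[[[]]B]B]B]B=>[[[[[]][]]B]B]B=>[[[[[]][]][]]B]B=>[[[[[]][]][]][]]B=>[[[[[]][]][]][]][]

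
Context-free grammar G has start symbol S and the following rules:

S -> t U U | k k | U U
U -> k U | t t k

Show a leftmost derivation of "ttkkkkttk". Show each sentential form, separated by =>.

S => UU => ttkU => ttkkU => ttkkkU => ttkkkkU => ttkkkkttk

S => UU   [S -> U U]
UU => ttkU   [U -> t t k]
ttkU => ttkkU   [U -> k U]
ttkkU => ttkkkU   [U -> k U]
ttkkkU => ttkkkkU   [U -> k U]
ttkkkkU => ttkkkkttk   [U -> t t k]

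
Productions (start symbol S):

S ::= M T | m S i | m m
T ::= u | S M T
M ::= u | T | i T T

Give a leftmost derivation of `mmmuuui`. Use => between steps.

S => mSi => mMTi => mTTi => mSMTTi => mmmMTTi => mmmTTTi => mmmuTTi => mmmuuTi => mmmuuui

S => mSi   [S ::= m S i]
mSi => mMTi   [S ::= M T]
mMTi => mTTi   [M ::= T]
mTTi => mSMTTi   [T ::= S M T]
mSMTTi => mmmMTTi   [S ::= m m]
mmmMTTi => mmmTTTi   [M ::= T]
mmmTTTi => mmmuTTi   [T ::= u]
mmmuTTi => mmmuuTi   [T ::= u]
mmmuuTi => mmmuuui   [T ::= u]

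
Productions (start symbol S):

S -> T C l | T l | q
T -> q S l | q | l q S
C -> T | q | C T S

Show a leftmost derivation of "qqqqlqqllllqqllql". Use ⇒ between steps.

S⇒TCl⇒qSlCl⇒qTCllCl⇒qqSlCllCl⇒qqTCllCllCl⇒qqqSlCllCllCl⇒qqqqlCllCllCl⇒qqqqlTllCllCl⇒qqqqlqSlllCllCl⇒qqqqlqqlllCllCl⇒qqqqlqqlllTllCl⇒qqqqlqqllllqSllCl⇒qqqqlqqllllqqllCl⇒qqqqlqqllllqqllql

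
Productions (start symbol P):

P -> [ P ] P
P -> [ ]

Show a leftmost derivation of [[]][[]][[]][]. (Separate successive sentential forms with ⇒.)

P⇒[P]P⇒[[]]P⇒[[]][P]P⇒[[]][[]]P⇒[[]][[]][P]P⇒[[]][[]][[]]P⇒[[]][[]][[]][]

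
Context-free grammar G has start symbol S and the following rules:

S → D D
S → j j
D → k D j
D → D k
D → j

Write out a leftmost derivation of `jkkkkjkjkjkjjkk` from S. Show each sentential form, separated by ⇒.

S ⇒ DD ⇒ jD ⇒ jDk ⇒ jDkk ⇒ jkDjkk ⇒ jkkDjjkk ⇒ jkkDkjjkk ⇒ jkkkDjkjjkk ⇒ jkkkDkjkjjkk ⇒ jkkkkDjkjkjjkk ⇒ jkkkkDkjkjkjjkk ⇒ jkkkkjkjkjkjjkk

S ⇒ DD   [S → D D]
DD ⇒ jD   [D → j]
jD ⇒ jDk   [D → D k]
jDk ⇒ jDkk   [D → D k]
jDkk ⇒ jkDjkk   [D → k D j]
jkDjkk ⇒ jkkDjjkk   [D → k D j]
jkkDjjkk ⇒ jkkDkjjkk   [D → D k]
jkkDkjjkk ⇒ jkkkDjkjjkk   [D → k D j]
jkkkDjkjjkk ⇒ jkkkDkjkjjkk   [D → D k]
jkkkDkjkjjkk ⇒ jkkkkDjkjkjjkk   [D → k D j]
jkkkkDjkjkjjkk ⇒ jkkkkDkjkjkjjkk   [D → D k]
jkkkkDkjkjkjjkk ⇒ jkkkkjkjkjkjjkk   [D → j]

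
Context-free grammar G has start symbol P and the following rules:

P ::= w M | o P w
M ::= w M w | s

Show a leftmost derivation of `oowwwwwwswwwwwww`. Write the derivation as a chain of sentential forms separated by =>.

P => oPw => ooPww => oowMww => oowwMwww => oowwwMwwww => oowwwwMwwwww => oowwwwwMwwwwww => oowwwwwwMwwwwwww => oowwwwwwswwwwwww

P => oPw   [P ::= o P w]
oPw => ooPww   [P ::= o P w]
ooPww => oowMww   [P ::= w M]
oowMww => oowwMwww   [M ::= w M w]
oowwMwww => oowwwMwwww   [M ::= w M w]
oowwwMwwww => oowwwwMwwwww   [M ::= w M w]
oowwwwMwwwww => oowwwwwMwwwwww   [M ::= w M w]
oowwwwwMwwwwww => oowwwwwwMwwwwwww   [M ::= w M w]
oowwwwwwMwwwwwww => oowwwwwwswwwwwww   [M ::= s]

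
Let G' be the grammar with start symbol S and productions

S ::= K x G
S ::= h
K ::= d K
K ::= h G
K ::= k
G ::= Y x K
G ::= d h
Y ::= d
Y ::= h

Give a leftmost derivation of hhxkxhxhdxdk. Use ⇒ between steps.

S ⇒ KxG ⇒ hGxG ⇒ hYxKxG ⇒ hhxKxG ⇒ hhxkxG ⇒ hhxkxYxK ⇒ hhxkxhxK ⇒ hhxkxhxhG ⇒ hhxkxhxhYxK ⇒ hhxkxhxhdxK ⇒ hhxkxhxhdxdK ⇒ hhxkxhxhdxdk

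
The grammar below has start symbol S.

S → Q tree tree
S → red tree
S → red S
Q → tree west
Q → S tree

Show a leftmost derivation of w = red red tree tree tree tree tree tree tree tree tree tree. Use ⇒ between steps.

S ⇒ Q tree tree   [S → Q tree tree]
Q tree tree ⇒ S tree tree tree   [Q → S tree]
S tree tree tree ⇒ Q tree tree tree tree tree   [S → Q tree tree]
Q tree tree tree tree tree ⇒ S tree tree tree tree tree tree   [Q → S tree]
S tree tree tree tree tree tree ⇒ Q tree tree tree tree tree tree tree tree   [S → Q tree tree]
Q tree tree tree tree tree tree tree tree ⇒ S tree tree tree tree tree tree tree tree tree   [Q → S tree]
S tree tree tree tree tree tree tree tree tree ⇒ red S tree tree tree tree tree tree tree tree tree   [S → red S]
red S tree tree tree tree tree tree tree tree tree ⇒ red red tree tree tree tree tree tree tree tree tree tree   [S → red tree]

S ⇒ Q tree tree ⇒ S tree tree tree ⇒ Q tree tree tree tree tree ⇒ S tree tree tree tree tree tree ⇒ Q tree tree tree tree tree tree tree tree ⇒ S tree tree tree tree tree tree tree tree tree ⇒ red S tree tree tree tree tree tree tree tree tree ⇒ red red tree tree tree tree tree tree tree tree tree tree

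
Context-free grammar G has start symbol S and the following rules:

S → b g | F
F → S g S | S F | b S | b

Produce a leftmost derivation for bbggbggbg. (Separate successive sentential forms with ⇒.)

S ⇒ F   [S → F]
F ⇒ SF   [F → S F]
SF ⇒ FF   [S → F]
FF ⇒ bF   [F → b]
bF ⇒ bSgS   [F → S g S]
bSgS ⇒ bbggS   [S → b g]
bbggS ⇒ bbggF   [S → F]
bbggF ⇒ bbggSgS   [F → S g S]
bbggSgS ⇒ bbggbggS   [S → b g]
bbggbggS ⇒ bbggbggbg   [S → b g]

S⇒F⇒SF⇒FF⇒bF⇒bSgS⇒bbggS⇒bbggF⇒bbggSgS⇒bbggbggS⇒bbggbggbg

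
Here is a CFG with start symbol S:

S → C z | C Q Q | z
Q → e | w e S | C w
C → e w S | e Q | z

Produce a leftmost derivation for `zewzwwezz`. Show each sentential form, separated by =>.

S=>CQQ=>zQQ=>zCwQ=>zewSwQ=>zewzwQ=>zewzwweS=>zewzwweCz=>zewzwwezz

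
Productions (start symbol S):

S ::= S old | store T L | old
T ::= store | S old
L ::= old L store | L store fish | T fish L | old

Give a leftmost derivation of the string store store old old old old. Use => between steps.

S => S old   [S ::= S old]
S old => S old old   [S ::= S old]
S old old => S old old old   [S ::= S old]
S old old old => store T L old old old   [S ::= store T L]
store T L old old old => store store L old old old   [T ::= store]
store store L old old old => store store old old old old   [L ::= old]

S => S old => S old old => S old old old => store T L old old old => store store L old old old => store store old old old old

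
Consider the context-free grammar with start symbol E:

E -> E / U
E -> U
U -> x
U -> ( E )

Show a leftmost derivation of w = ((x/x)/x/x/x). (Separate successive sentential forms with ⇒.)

E ⇒ U ⇒ (E) ⇒ (E/U) ⇒ (E/U/U) ⇒ (E/U/U/U) ⇒ (U/U/U/U) ⇒ ((E)/U/U/U) ⇒ ((E/U)/U/U/U) ⇒ ((U/U)/U/U/U) ⇒ ((x/U)/U/U/U) ⇒ ((x/x)/U/U/U) ⇒ ((x/x)/x/U/U) ⇒ ((x/x)/x/x/U) ⇒ ((x/x)/x/x/x)

E ⇒ U   [E -> U]
U ⇒ (E)   [U -> ( E )]
(E) ⇒ (E/U)   [E -> E / U]
(E/U) ⇒ (E/U/U)   [E -> E / U]
(E/U/U) ⇒ (E/U/U/U)   [E -> E / U]
(E/U/U/U) ⇒ (U/U/U/U)   [E -> U]
(U/U/U/U) ⇒ ((E)/U/U/U)   [U -> ( E )]
((E)/U/U/U) ⇒ ((E/U)/U/U/U)   [E -> E / U]
((E/U)/U/U/U) ⇒ ((U/U)/U/U/U)   [E -> U]
((U/U)/U/U/U) ⇒ ((x/U)/U/U/U)   [U -> x]
((x/U)/U/U/U) ⇒ ((x/x)/U/U/U)   [U -> x]
((x/x)/U/U/U) ⇒ ((x/x)/x/U/U)   [U -> x]
((x/x)/x/U/U) ⇒ ((x/x)/x/x/U)   [U -> x]
((x/x)/x/x/U) ⇒ ((x/x)/x/x/x)   [U -> x]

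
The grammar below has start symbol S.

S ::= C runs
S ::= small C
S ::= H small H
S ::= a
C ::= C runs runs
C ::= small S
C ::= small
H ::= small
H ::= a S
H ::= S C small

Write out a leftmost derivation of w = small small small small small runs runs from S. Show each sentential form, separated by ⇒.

S ⇒ small C ⇒ small C runs runs ⇒ small small S runs runs ⇒ small small H small H runs runs ⇒ small small small small H runs runs ⇒ small small small small small runs runs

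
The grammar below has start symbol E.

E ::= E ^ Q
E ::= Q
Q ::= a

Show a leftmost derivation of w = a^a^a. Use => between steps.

E => E^Q => E^Q^Q => Q^Q^Q => a^Q^Q => a^a^Q => a^a^a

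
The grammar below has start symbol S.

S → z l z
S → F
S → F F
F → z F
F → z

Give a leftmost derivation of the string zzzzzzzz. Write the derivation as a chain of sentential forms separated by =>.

S => FF   [S → F F]
FF => zFF   [F → z F]
zFF => zzFF   [F → z F]
zzFF => zzzFF   [F → z F]
zzzFF => zzzzFF   [F → z F]
zzzzFF => zzzzzF   [F → z]
zzzzzF => zzzzzzF   [F → z F]
zzzzzzF => zzzzzzzF   [F → z F]
zzzzzzzF => zzzzzzzz   [F → z]

S=>FF=>zFF=>zzFF=>zzzFF=>zzzzFF=>zzzzzF=>zzzzzzF=>zzzzzzzF=>zzzzzzzz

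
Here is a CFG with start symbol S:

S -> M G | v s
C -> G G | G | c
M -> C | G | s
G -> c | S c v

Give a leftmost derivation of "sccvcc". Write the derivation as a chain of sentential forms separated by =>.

S=>MG=>CG=>GGG=>ScvGG=>MGcvGG=>sGcvGG=>sccvGG=>sccvcG=>sccvcc

S => MG   [S -> M G]
MG => CG   [M -> C]
CG => GGG   [C -> G G]
GGG => ScvGG   [G -> S c v]
ScvGG => MGcvGG   [S -> M G]
MGcvGG => sGcvGG   [M -> s]
sGcvGG => sccvGG   [G -> c]
sccvGG => sccvcG   [G -> c]
sccvcG => sccvcc   [G -> c]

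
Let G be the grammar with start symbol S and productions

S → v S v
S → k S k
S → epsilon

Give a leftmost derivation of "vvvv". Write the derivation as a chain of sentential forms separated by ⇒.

S ⇒ vSv ⇒ vvSvv ⇒ vvvv

S ⇒ vSv   [S → v S v]
vSv ⇒ vvSvv   [S → v S v]
vvSvv ⇒ vvvv   [S → epsilon]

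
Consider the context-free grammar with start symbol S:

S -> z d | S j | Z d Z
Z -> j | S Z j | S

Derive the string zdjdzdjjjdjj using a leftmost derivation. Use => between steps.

S => Sj => ZdZj => SZjdZj => zdZjdZj => zdSjdZj => zdZdZjdZj => zdjdZjdZj => zdjdSZjjdZj => zdjdzdZjjdZj => zdjdzdjjjdZj => zdjdzdjjjdjj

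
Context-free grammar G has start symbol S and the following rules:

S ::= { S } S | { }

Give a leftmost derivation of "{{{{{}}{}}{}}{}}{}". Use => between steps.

S => {S}S   [S ::= { S } S]
{S}S => {{S}S}S   [S ::= { S } S]
{{S}S}S => {{{S}S}S}S   [S ::= { S } S]
{{{S}S}S}S => {{{{S}S}S}S}S   [S ::= { S } S]
{{{{S}S}S}S}S => {{{{{}}S}S}S}S   [S ::= { }]
{{{{{}}S}S}S}S => {{{{{}}{}}S}S}S   [S ::= { }]
{{{{{}}{}}S}S}S => {{{{{}}{}}{}}S}S   [S ::= { }]
{{{{{}}{}}{}}S}S => {{{{{}}{}}{}}{}}S   [S ::= { }]
{{{{{}}{}}{}}{}}S => {{{{{}}{}}{}}{}}{}   [S ::= { }]

S=>{S}S=>{{S}S}S=>{{{S}S}S}S=>{{{{S}S}S}S}S=>{{{{{}}S}S}S}S=>{{{{{}}{}}S}S}S=>{{{{{}}{}}{}}S}S=>{{{{{}}{}}{}}{}}S=>{{{{{}}{}}{}}{}}{}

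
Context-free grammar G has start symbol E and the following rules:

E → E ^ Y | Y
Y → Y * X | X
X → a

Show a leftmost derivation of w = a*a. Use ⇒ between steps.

E ⇒ Y   [E → Y]
Y ⇒ Y*X   [Y → Y * X]
Y*X ⇒ X*X   [Y → X]
X*X ⇒ a*X   [X → a]
a*X ⇒ a*a   [X → a]

E⇒Y⇒Y*X⇒X*X⇒a*X⇒a*a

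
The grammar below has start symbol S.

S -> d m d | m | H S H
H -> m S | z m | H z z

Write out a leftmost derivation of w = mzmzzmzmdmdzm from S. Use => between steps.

S => HSH => mSSH => mHSHSH => mHzzSHSH => mzmzzSHSH => mzmzzmHSH => mzmzzmzmSH => mzmzzmzmdmdH => mzmzzmzmdmdzm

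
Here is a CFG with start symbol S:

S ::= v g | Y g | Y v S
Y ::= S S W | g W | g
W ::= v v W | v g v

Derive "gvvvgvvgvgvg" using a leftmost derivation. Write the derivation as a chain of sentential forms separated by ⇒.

S ⇒ YvS   [S ::= Y v S]
YvS ⇒ gWvS   [Y ::= g W]
gWvS ⇒ gvvWvS   [W ::= v v W]
gvvWvS ⇒ gvvvgvvS   [W ::= v g v]
gvvvgvvS ⇒ gvvvgvvYg   [S ::= Y g]
gvvvgvvYg ⇒ gvvvgvvgWg   [Y ::= g W]
gvvvgvvgWg ⇒ gvvvgvvgvgvg   [W ::= v g v]

S ⇒ YvS ⇒ gWvS ⇒ gvvWvS ⇒ gvvvgvvS ⇒ gvvvgvvYg ⇒ gvvvgvvgWg ⇒ gvvvgvvgvgvg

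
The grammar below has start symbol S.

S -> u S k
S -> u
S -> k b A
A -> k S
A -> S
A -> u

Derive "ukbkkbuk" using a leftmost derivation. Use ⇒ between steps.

S ⇒ uSk ⇒ ukbAk ⇒ ukbkSk ⇒ ukbkkbAk ⇒ ukbkkbSk ⇒ ukbkkbuk

S ⇒ uSk   [S -> u S k]
uSk ⇒ ukbAk   [S -> k b A]
ukbAk ⇒ ukbkSk   [A -> k S]
ukbkSk ⇒ ukbkkbAk   [S -> k b A]
ukbkkbAk ⇒ ukbkkbSk   [A -> S]
ukbkkbSk ⇒ ukbkkbuk   [S -> u]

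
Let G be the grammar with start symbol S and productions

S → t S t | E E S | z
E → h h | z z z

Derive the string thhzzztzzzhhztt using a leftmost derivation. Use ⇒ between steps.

S⇒tSt⇒tEESt⇒thhESt⇒thhzzzSt⇒thhzzztStt⇒thhzzztEEStt⇒thhzzztzzzEStt⇒thhzzztzzzhhStt⇒thhzzztzzzhhztt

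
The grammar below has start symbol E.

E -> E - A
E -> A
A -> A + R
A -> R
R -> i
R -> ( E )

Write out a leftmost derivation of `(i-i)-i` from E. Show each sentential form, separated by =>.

E => E-A => A-A => R-A => (E)-A => (E-A)-A => (A-A)-A => (R-A)-A => (i-A)-A => (i-R)-A => (i-i)-A => (i-i)-R => (i-i)-i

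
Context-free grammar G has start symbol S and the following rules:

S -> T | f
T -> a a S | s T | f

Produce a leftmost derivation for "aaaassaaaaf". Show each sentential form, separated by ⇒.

S ⇒ T   [S -> T]
T ⇒ aaS   [T -> a a S]
aaS ⇒ aaT   [S -> T]
aaT ⇒ aaaaS   [T -> a a S]
aaaaS ⇒ aaaaT   [S -> T]
aaaaT ⇒ aaaasT   [T -> s T]
aaaasT ⇒ aaaassT   [T -> s T]
aaaassT ⇒ aaaassaaS   [T -> a a S]
aaaassaaS ⇒ aaaassaaT   [S -> T]
aaaassaaT ⇒ aaaassaaaaS   [T -> a a S]
aaaassaaaaS ⇒ aaaassaaaaf   [S -> f]

S ⇒ T ⇒ aaS ⇒ aaT ⇒ aaaaS ⇒ aaaaT ⇒ aaaasT ⇒ aaaassT ⇒ aaaassaaS ⇒ aaaassaaT ⇒ aaaassaaaaS ⇒ aaaassaaaaf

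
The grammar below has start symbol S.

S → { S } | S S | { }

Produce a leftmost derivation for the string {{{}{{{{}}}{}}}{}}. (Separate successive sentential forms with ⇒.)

S ⇒ {S}   [S → { S }]
{S} ⇒ {SS}   [S → S S]
{SS} ⇒ {{S}S}   [S → { S }]
{{S}S} ⇒ {{SS}S}   [S → S S]
{{SS}S} ⇒ {{{}S}S}   [S → { }]
{{{}S}S} ⇒ {{{}{S}}S}   [S → { S }]
{{{}{S}}S} ⇒ {{{}{SS}}S}   [S → S S]
{{{}{SS}}S} ⇒ {{{}{{S}S}}S}   [S → { S }]
{{{}{{S}S}}S} ⇒ {{{}{{{S}}S}}S}   [S → { S }]
{{{}{{{S}}S}}S} ⇒ {{{}{{{{}}}S}}S}   [S → { }]
{{{}{{{{}}}S}}S} ⇒ {{{}{{{{}}}{}}}S}   [S → { }]
{{{}{{{{}}}{}}}S} ⇒ {{{}{{{{}}}{}}}{}}   [S → { }]

S ⇒ {S} ⇒ {SS} ⇒ {{S}S} ⇒ {{SS}S} ⇒ {{{}S}S} ⇒ {{{}{S}}S} ⇒ {{{}{SS}}S} ⇒ {{{}{{S}S}}S} ⇒ {{{}{{{S}}S}}S} ⇒ {{{}{{{{}}}S}}S} ⇒ {{{}{{{{}}}{}}}S} ⇒ {{{}{{{{}}}{}}}{}}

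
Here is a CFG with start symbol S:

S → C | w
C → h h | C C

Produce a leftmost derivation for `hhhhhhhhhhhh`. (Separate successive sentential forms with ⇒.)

S ⇒ C   [S → C]
C ⇒ CC   [C → C C]
CC ⇒ CCC   [C → C C]
CCC ⇒ hhCC   [C → h h]
hhCC ⇒ hhhhC   [C → h h]
hhhhC ⇒ hhhhCC   [C → C C]
hhhhCC ⇒ hhhhCCC   [C → C C]
hhhhCCC ⇒ hhhhCCCC   [C → C C]
hhhhCCCC ⇒ hhhhhhCCC   [C → h h]
hhhhhhCCC ⇒ hhhhhhhhCC   [C → h h]
hhhhhhhhCC ⇒ hhhhhhhhhhC   [C → h h]
hhhhhhhhhhC ⇒ hhhhhhhhhhhh   [C → h h]

S ⇒ C ⇒ CC ⇒ CCC ⇒ hhCC ⇒ hhhhC ⇒ hhhhCC ⇒ hhhhCCC ⇒ hhhhCCCC ⇒ hhhhhhCCC ⇒ hhhhhhhhCC ⇒ hhhhhhhhhhC ⇒ hhhhhhhhhhhh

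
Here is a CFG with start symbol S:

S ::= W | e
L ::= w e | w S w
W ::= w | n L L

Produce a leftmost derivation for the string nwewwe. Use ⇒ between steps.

S ⇒ W   [S ::= W]
W ⇒ nLL   [W ::= n L L]
nLL ⇒ nwSwL   [L ::= w S w]
nwSwL ⇒ nwewL   [S ::= e]
nwewL ⇒ nwewwe   [L ::= w e]

S ⇒ W ⇒ nLL ⇒ nwSwL ⇒ nwewL ⇒ nwewwe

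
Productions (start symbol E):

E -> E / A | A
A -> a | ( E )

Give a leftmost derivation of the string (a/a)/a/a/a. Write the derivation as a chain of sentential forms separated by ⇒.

E ⇒ E/A ⇒ E/A/A ⇒ E/A/A/A ⇒ A/A/A/A ⇒ (E)/A/A/A ⇒ (E/A)/A/A/A ⇒ (A/A)/A/A/A ⇒ (a/A)/A/A/A ⇒ (a/a)/A/A/A ⇒ (a/a)/a/A/A ⇒ (a/a)/a/a/A ⇒ (a/a)/a/a/a

E ⇒ E/A   [E -> E / A]
E/A ⇒ E/A/A   [E -> E / A]
E/A/A ⇒ E/A/A/A   [E -> E / A]
E/A/A/A ⇒ A/A/A/A   [E -> A]
A/A/A/A ⇒ (E)/A/A/A   [A -> ( E )]
(E)/A/A/A ⇒ (E/A)/A/A/A   [E -> E / A]
(E/A)/A/A/A ⇒ (A/A)/A/A/A   [E -> A]
(A/A)/A/A/A ⇒ (a/A)/A/A/A   [A -> a]
(a/A)/A/A/A ⇒ (a/a)/A/A/A   [A -> a]
(a/a)/A/A/A ⇒ (a/a)/a/A/A   [A -> a]
(a/a)/a/A/A ⇒ (a/a)/a/a/A   [A -> a]
(a/a)/a/a/A ⇒ (a/a)/a/a/a   [A -> a]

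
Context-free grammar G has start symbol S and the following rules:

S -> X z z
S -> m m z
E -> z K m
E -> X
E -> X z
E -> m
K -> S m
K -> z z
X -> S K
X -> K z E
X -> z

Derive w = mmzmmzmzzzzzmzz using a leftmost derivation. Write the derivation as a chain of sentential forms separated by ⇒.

S ⇒ Xzz ⇒ SKzz ⇒ mmzKzz ⇒ mmzSmzz ⇒ mmzXzzmzz ⇒ mmzKzEzzmzz ⇒ mmzSmzEzzmzz ⇒ mmzmmzmzEzzmzz ⇒ mmzmmzmzXzzzmzz ⇒ mmzmmzmzzzzzmzz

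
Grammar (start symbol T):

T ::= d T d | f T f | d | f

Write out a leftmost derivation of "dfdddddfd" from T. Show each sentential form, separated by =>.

T => dTd   [T ::= d T d]
dTd => dfTfd   [T ::= f T f]
dfTfd => dfdTdfd   [T ::= d T d]
dfdTdfd => dfddTddfd   [T ::= d T d]
dfddTddfd => dfdddddfd   [T ::= d]

T => dTd => dfTfd => dfdTdfd => dfddTddfd => dfdddddfd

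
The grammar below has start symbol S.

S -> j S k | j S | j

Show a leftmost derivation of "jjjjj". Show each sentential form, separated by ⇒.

S ⇒ jS ⇒ jjS ⇒ jjjS ⇒ jjjjS ⇒ jjjjj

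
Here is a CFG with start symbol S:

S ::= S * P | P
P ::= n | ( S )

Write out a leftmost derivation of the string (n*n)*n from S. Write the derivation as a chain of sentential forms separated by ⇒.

S ⇒ S*P ⇒ P*P ⇒ (S)*P ⇒ (S*P)*P ⇒ (P*P)*P ⇒ (n*P)*P ⇒ (n*n)*P ⇒ (n*n)*n

S ⇒ S*P   [S ::= S * P]
S*P ⇒ P*P   [S ::= P]
P*P ⇒ (S)*P   [P ::= ( S )]
(S)*P ⇒ (S*P)*P   [S ::= S * P]
(S*P)*P ⇒ (P*P)*P   [S ::= P]
(P*P)*P ⇒ (n*P)*P   [P ::= n]
(n*P)*P ⇒ (n*n)*P   [P ::= n]
(n*n)*P ⇒ (n*n)*n   [P ::= n]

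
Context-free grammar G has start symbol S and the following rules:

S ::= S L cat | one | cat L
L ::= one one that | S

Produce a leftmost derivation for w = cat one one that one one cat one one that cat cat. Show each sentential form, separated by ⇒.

S ⇒ S L cat ⇒ cat L L cat ⇒ cat one one that L cat ⇒ cat one one that S cat ⇒ cat one one that S L cat cat ⇒ cat one one that S L cat L cat cat ⇒ cat one one that one L cat L cat cat ⇒ cat one one that one S cat L cat cat ⇒ cat one one that one one cat L cat cat ⇒ cat one one that one one cat one one that cat cat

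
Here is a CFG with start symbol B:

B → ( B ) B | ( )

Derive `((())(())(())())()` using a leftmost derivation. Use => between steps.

B => (B)B => ((B)B)B => ((())B)B => ((())(B)B)B => ((())(())B)B => ((())(())(B)B)B => ((())(())(())B)B => ((())(())(())())B => ((())(())(())())()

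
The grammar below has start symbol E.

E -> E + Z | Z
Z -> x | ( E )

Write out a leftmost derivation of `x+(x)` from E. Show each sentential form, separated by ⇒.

E ⇒ E+Z ⇒ Z+Z ⇒ x+Z ⇒ x+(E) ⇒ x+(Z) ⇒ x+(x)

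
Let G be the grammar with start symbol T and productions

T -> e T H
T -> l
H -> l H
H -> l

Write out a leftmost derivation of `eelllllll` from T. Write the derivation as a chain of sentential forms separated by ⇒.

T ⇒ eTH ⇒ eeTHH ⇒ eelHH ⇒ eellHH ⇒ eelllHH ⇒ eellllH ⇒ eelllllH ⇒ eellllllH ⇒ eelllllll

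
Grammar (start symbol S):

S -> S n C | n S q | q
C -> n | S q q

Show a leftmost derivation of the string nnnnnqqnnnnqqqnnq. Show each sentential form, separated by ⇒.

S ⇒ nSq   [S -> n S q]
nSq ⇒ nSnCq   [S -> S n C]
nSnCq ⇒ nnSqnCq   [S -> n S q]
nnSqnCq ⇒ nnnSqqnCq   [S -> n S q]
nnnSqqnCq ⇒ nnnnSqqqnCq   [S -> n S q]
nnnnSqqqnCq ⇒ nnnnSnCqqqnCq   [S -> S n C]
nnnnSnCqqqnCq ⇒ nnnnSnCnCqqqnCq   [S -> S n C]
nnnnSnCnCqqqnCq ⇒ nnnnnSqnCnCqqqnCq   [S -> n S q]
nnnnnSqnCnCqqqnCq ⇒ nnnnnqqnCnCqqqnCq   [S -> q]
nnnnnqqnCnCqqqnCq ⇒ nnnnnqqnnnCqqqnCq   [C -> n]
nnnnnqqnnnCqqqnCq ⇒ nnnnnqqnnnnqqqnCq   [C -> n]
nnnnnqqnnnnqqqnCq ⇒ nnnnnqqnnnnqqqnnq   [C -> n]

S⇒nSq⇒nSnCq⇒nnSqnCq⇒nnnSqqnCq⇒nnnnSqqqnCq⇒nnnnSnCqqqnCq⇒nnnnSnCnCqqqnCq⇒nnnnnSqnCnCqqqnCq⇒nnnnnqqnCnCqqqnCq⇒nnnnnqqnnnCqqqnCq⇒nnnnnqqnnnnqqqnCq⇒nnnnnqqnnnnqqqnnq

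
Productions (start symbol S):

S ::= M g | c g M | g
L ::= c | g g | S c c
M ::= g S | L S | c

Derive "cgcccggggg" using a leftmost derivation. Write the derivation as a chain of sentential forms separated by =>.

S => cgM   [S ::= c g M]
cgM => cgLS   [M ::= L S]
cgLS => cgcS   [L ::= c]
cgcS => cgcMg   [S ::= M g]
cgcMg => cgcLSg   [M ::= L S]
cgcLSg => cgccSg   [L ::= c]
cgccSg => cgcccgMg   [S ::= c g M]
cgcccgMg => cgcccgLSg   [M ::= L S]
cgcccgLSg => cgcccgggSg   [L ::= g g]
cgcccgggSg => cgcccggggg   [S ::= g]

S=>cgM=>cgLS=>cgcS=>cgcMg=>cgcLSg=>cgccSg=>cgcccgMg=>cgcccgLSg=>cgcccgggSg=>cgcccggggg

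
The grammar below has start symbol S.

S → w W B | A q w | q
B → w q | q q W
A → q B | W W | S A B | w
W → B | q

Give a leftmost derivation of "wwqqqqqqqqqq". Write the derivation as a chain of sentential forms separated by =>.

S => wWB => wBB => wwqB => wwqqqW => wwqqqB => wwqqqqqW => wwqqqqqB => wwqqqqqqqW => wwqqqqqqqB => wwqqqqqqqqqW => wwqqqqqqqqqq

S => wWB   [S → w W B]
wWB => wBB   [W → B]
wBB => wwqB   [B → w q]
wwqB => wwqqqW   [B → q q W]
wwqqqW => wwqqqB   [W → B]
wwqqqB => wwqqqqqW   [B → q q W]
wwqqqqqW => wwqqqqqB   [W → B]
wwqqqqqB => wwqqqqqqqW   [B → q q W]
wwqqqqqqqW => wwqqqqqqqB   [W → B]
wwqqqqqqqB => wwqqqqqqqqqW   [B → q q W]
wwqqqqqqqqqW => wwqqqqqqqqqq   [W → q]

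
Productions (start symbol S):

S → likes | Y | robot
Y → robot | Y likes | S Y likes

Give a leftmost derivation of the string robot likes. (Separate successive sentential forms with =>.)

S => Y => Y likes => robot likes

S => Y   [S → Y]
Y => Y likes   [Y → Y likes]
Y likes => robot likes   [Y → robot]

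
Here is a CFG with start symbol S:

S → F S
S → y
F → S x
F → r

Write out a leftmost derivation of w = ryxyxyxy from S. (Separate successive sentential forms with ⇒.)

S ⇒ FS ⇒ SxS ⇒ FSxS ⇒ SxSxS ⇒ FSxSxS ⇒ SxSxSxS ⇒ FSxSxSxS ⇒ rSxSxSxS ⇒ ryxSxSxS ⇒ ryxyxSxS ⇒ ryxyxyxS ⇒ ryxyxyxy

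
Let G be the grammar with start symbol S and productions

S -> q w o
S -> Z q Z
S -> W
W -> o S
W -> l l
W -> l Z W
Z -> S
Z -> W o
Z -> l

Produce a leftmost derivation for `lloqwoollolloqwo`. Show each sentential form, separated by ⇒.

S ⇒ W ⇒ lZW ⇒ lWoW ⇒ llZWoW ⇒ llWoWoW ⇒ lloSoWoW ⇒ lloqwooWoW ⇒ lloqwoolloW ⇒ lloqwoollolZW ⇒ lloqwoollollW ⇒ lloqwoollolloS ⇒ lloqwoollolloqwo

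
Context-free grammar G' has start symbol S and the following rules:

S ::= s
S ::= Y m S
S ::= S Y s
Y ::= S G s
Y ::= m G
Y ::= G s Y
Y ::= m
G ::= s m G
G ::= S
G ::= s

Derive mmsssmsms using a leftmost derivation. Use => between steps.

S => SYs   [S ::= S Y s]
SYs => YmSYs   [S ::= Y m S]
YmSYs => SGsmSYs   [Y ::= S G s]
SGsmSYs => YmSGsmSYs   [S ::= Y m S]
YmSGsmSYs => mmSGsmSYs   [Y ::= m]
mmSGsmSYs => mmsGsmSYs   [S ::= s]
mmsGsmSYs => mmsssmSYs   [G ::= s]
mmsssmSYs => mmsssmsYs   [S ::= s]
mmsssmsYs => mmsssmsms   [Y ::= m]

S => SYs => YmSYs => SGsmSYs => YmSGsmSYs => mmSGsmSYs => mmsGsmSYs => mmsssmSYs => mmsssmsYs => mmsssmsms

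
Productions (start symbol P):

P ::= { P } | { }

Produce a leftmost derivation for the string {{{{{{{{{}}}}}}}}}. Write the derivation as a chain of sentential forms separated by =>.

P => {P}   [P ::= { P }]
{P} => {{P}}   [P ::= { P }]
{{P}} => {{{P}}}   [P ::= { P }]
{{{P}}} => {{{{P}}}}   [P ::= { P }]
{{{{P}}}} => {{{{{P}}}}}   [P ::= { P }]
{{{{{P}}}}} => {{{{{{P}}}}}}   [P ::= { P }]
{{{{{{P}}}}}} => {{{{{{{P}}}}}}}   [P ::= { P }]
{{{{{{{P}}}}}}} => {{{{{{{{P}}}}}}}}   [P ::= { P }]
{{{{{{{{P}}}}}}}} => {{{{{{{{{}}}}}}}}}   [P ::= { }]

P=>{P}=>{{P}}=>{{{P}}}=>{{{{P}}}}=>{{{{{P}}}}}=>{{{{{{P}}}}}}=>{{{{{{{P}}}}}}}=>{{{{{{{{P}}}}}}}}=>{{{{{{{{{}}}}}}}}}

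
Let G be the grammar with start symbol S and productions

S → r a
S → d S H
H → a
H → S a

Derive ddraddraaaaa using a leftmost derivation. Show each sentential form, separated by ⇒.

S⇒dSH⇒ddSHH⇒ddraHH⇒ddraSaH⇒ddradSHaH⇒ddraddSHHaH⇒ddraddraHHaH⇒ddraddraaHaH⇒ddraddraaaaH⇒ddraddraaaaa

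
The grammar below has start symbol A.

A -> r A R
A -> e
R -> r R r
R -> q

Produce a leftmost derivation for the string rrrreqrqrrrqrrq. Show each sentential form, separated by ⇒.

A ⇒ rAR   [A -> r A R]
rAR ⇒ rrARR   [A -> r A R]
rrARR ⇒ rrrARRR   [A -> r A R]
rrrARRR ⇒ rrrrARRRR   [A -> r A R]
rrrrARRRR ⇒ rrrreRRRR   [A -> e]
rrrreRRRR ⇒ rrrreqRRR   [R -> q]
rrrreqRRR ⇒ rrrreqrRrRR   [R -> r R r]
rrrreqrRrRR ⇒ rrrreqrqrRR   [R -> q]
rrrreqrqrRR ⇒ rrrreqrqrrRrR   [R -> r R r]
rrrreqrqrrRrR ⇒ rrrreqrqrrrRrrR   [R -> r R r]
rrrreqrqrrrRrrR ⇒ rrrreqrqrrrqrrR   [R -> q]
rrrreqrqrrrqrrR ⇒ rrrreqrqrrrqrrq   [R -> q]

A⇒rAR⇒rrARR⇒rrrARRR⇒rrrrARRRR⇒rrrreRRRR⇒rrrreqRRR⇒rrrreqrRrRR⇒rrrreqrqrRR⇒rrrreqrqrrRrR⇒rrrreqrqrrrRrrR⇒rrrreqrqrrrqrrR⇒rrrreqrqrrrqrrq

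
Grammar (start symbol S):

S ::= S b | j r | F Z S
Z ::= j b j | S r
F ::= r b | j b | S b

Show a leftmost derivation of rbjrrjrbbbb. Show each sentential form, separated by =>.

S => Sb   [S ::= S b]
Sb => Sbb   [S ::= S b]
Sbb => FZSbb   [S ::= F Z S]
FZSbb => rbZSbb   [F ::= r b]
rbZSbb => rbSrSbb   [Z ::= S r]
rbSrSbb => rbjrrSbb   [S ::= j r]
rbjrrSbb => rbjrrSbbb   [S ::= S b]
rbjrrSbbb => rbjrrSbbbb   [S ::= S b]
rbjrrSbbbb => rbjrrjrbbbb   [S ::= j r]

S=>Sb=>Sbb=>FZSbb=>rbZSbb=>rbSrSbb=>rbjrrSbb=>rbjrrSbbb=>rbjrrSbbbb=>rbjrrjrbbbb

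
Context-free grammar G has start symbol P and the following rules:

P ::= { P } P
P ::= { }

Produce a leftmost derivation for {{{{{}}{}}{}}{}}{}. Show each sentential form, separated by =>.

P=>{P}P=>{{P}P}P=>{{{P}P}P}P=>{{{{P}P}P}P}P=>{{{{{}}P}P}P}P=>{{{{{}}{}}P}P}P=>{{{{{}}{}}{}}P}P=>{{{{{}}{}}{}}{}}P=>{{{{{}}{}}{}}{}}{}

P => {P}P   [P ::= { P } P]
{P}P => {{P}P}P   [P ::= { P } P]
{{P}P}P => {{{P}P}P}P   [P ::= { P } P]
{{{P}P}P}P => {{{{P}P}P}P}P   [P ::= { P } P]
{{{{P}P}P}P}P => {{{{{}}P}P}P}P   [P ::= { }]
{{{{{}}P}P}P}P => {{{{{}}{}}P}P}P   [P ::= { }]
{{{{{}}{}}P}P}P => {{{{{}}{}}{}}P}P   [P ::= { }]
{{{{{}}{}}{}}P}P => {{{{{}}{}}{}}{}}P   [P ::= { }]
{{{{{}}{}}{}}{}}P => {{{{{}}{}}{}}{}}{}   [P ::= { }]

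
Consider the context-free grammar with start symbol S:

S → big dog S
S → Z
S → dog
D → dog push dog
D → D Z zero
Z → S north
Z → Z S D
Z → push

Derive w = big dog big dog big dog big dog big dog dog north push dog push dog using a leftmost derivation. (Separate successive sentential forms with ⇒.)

S ⇒ big dog S ⇒ big dog big dog S ⇒ big dog big dog big dog S ⇒ big dog big dog big dog Z ⇒ big dog big dog big dog Z S D ⇒ big dog big dog big dog S north S D ⇒ big dog big dog big dog big dog S north S D ⇒ big dog big dog big dog big dog big dog S north S D ⇒ big dog big dog big dog big dog big dog dog north S D ⇒ big dog big dog big dog big dog big dog dog north Z D ⇒ big dog big dog big dog big dog big dog dog north push D ⇒ big dog big dog big dog big dog big dog dog north push dog push dog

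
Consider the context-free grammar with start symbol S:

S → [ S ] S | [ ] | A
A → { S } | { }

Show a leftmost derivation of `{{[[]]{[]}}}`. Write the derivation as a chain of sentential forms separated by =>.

S => A   [S → A]
A => {S}   [A → { S }]
{S} => {A}   [S → A]
{A} => {{S}}   [A → { S }]
{{S}} => {{[S]S}}   [S → [ S ] S]
{{[S]S}} => {{[[]]S}}   [S → [ ]]
{{[[]]S}} => {{[[]]A}}   [S → A]
{{[[]]A}} => {{[[]]{S}}}   [A → { S }]
{{[[]]{S}}} => {{[[]]{[]}}}   [S → [ ]]

S => A => {S} => {A} => {{S}} => {{[S]S}} => {{[[]]S}} => {{[[]]A}} => {{[[]]{S}}} => {{[[]]{[]}}}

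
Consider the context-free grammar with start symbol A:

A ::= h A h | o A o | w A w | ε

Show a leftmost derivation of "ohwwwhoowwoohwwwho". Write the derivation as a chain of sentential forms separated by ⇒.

A ⇒ oAo ⇒ ohAho ⇒ ohwAwho ⇒ ohwwAwwho ⇒ ohwwwAwwwho ⇒ ohwwwhAhwwwho ⇒ ohwwwhoAohwwwho ⇒ ohwwwhooAoohwwwho ⇒ ohwwwhoowAwoohwwwho ⇒ ohwwwhoowwoohwwwho

A ⇒ oAo   [A ::= o A o]
oAo ⇒ ohAho   [A ::= h A h]
ohAho ⇒ ohwAwho   [A ::= w A w]
ohwAwho ⇒ ohwwAwwho   [A ::= w A w]
ohwwAwwho ⇒ ohwwwAwwwho   [A ::= w A w]
ohwwwAwwwho ⇒ ohwwwhAhwwwho   [A ::= h A h]
ohwwwhAhwwwho ⇒ ohwwwhoAohwwwho   [A ::= o A o]
ohwwwhoAohwwwho ⇒ ohwwwhooAoohwwwho   [A ::= o A o]
ohwwwhooAoohwwwho ⇒ ohwwwhoowAwoohwwwho   [A ::= w A w]
ohwwwhoowAwoohwwwho ⇒ ohwwwhoowwoohwwwho   [A ::= ε]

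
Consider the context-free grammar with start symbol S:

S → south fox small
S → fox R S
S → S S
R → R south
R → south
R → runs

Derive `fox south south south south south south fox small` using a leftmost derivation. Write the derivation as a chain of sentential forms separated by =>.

S => fox R S => fox R south S => fox R south south S => fox R south south south S => fox R south south south south S => fox south south south south south S => fox south south south south south south fox small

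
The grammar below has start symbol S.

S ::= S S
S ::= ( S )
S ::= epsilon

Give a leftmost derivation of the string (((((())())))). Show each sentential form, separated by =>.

S => (S)   [S ::= ( S )]
(S) => ((S))   [S ::= ( S )]
((S)) => (((S)))   [S ::= ( S )]
(((S))) => ((((S))))   [S ::= ( S )]
((((S)))) => ((((SS))))   [S ::= S S]
((((SS)))) => ((((SSS))))   [S ::= S S]
((((SSS)))) => (((((S)SS))))   [S ::= ( S )]
(((((S)SS)))) => ((((((S))SS))))   [S ::= ( S )]
((((((S))SS)))) => (((((())SS))))   [S ::= epsilon]
(((((())SS)))) => (((((())(S)S))))   [S ::= ( S )]
(((((())(S)S)))) => (((((())()S))))   [S ::= epsilon]
(((((())()S)))) => (((((())()))))   [S ::= epsilon]

S => (S) => ((S)) => (((S))) => ((((S)))) => ((((SS)))) => ((((SSS)))) => (((((S)SS)))) => ((((((S))SS)))) => (((((())SS)))) => (((((())(S)S)))) => (((((())()S)))) => (((((())()))))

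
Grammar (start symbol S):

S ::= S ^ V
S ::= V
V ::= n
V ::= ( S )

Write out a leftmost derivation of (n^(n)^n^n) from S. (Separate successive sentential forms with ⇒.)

S ⇒ V ⇒ (S) ⇒ (S^V) ⇒ (S^V^V) ⇒ (S^V^V^V) ⇒ (V^V^V^V) ⇒ (n^V^V^V) ⇒ (n^(S)^V^V) ⇒ (n^(V)^V^V) ⇒ (n^(n)^V^V) ⇒ (n^(n)^n^V) ⇒ (n^(n)^n^n)

S ⇒ V   [S ::= V]
V ⇒ (S)   [V ::= ( S )]
(S) ⇒ (S^V)   [S ::= S ^ V]
(S^V) ⇒ (S^V^V)   [S ::= S ^ V]
(S^V^V) ⇒ (S^V^V^V)   [S ::= S ^ V]
(S^V^V^V) ⇒ (V^V^V^V)   [S ::= V]
(V^V^V^V) ⇒ (n^V^V^V)   [V ::= n]
(n^V^V^V) ⇒ (n^(S)^V^V)   [V ::= ( S )]
(n^(S)^V^V) ⇒ (n^(V)^V^V)   [S ::= V]
(n^(V)^V^V) ⇒ (n^(n)^V^V)   [V ::= n]
(n^(n)^V^V) ⇒ (n^(n)^n^V)   [V ::= n]
(n^(n)^n^V) ⇒ (n^(n)^n^n)   [V ::= n]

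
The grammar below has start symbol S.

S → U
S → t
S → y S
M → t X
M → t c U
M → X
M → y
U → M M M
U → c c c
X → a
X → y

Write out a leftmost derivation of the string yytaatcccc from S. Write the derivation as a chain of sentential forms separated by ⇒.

S ⇒ yS ⇒ yyS ⇒ yyU ⇒ yyMMM ⇒ yytXMM ⇒ yytaMM ⇒ yytaXM ⇒ yytaaM ⇒ yytaatcU ⇒ yytaatcccc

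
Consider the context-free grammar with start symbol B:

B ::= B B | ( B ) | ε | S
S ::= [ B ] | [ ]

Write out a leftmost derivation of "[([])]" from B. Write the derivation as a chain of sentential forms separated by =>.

B => BB   [B ::= B B]
BB => SB   [B ::= S]
SB => [B]B   [S ::= [ B ]]
[B]B => [BB]B   [B ::= B B]
[BB]B => [(B)B]B   [B ::= ( B )]
[(B)B]B => [(BB)B]B   [B ::= B B]
[(BB)B]B => [(SB)B]B   [B ::= S]
[(SB)B]B => [([B]B)B]B   [S ::= [ B ]]
[([B]B)B]B => [([]B)B]B   [B ::= ε]
[([]B)B]B => [([])B]B   [B ::= ε]
[([])B]B => [([])]B   [B ::= ε]
[([])]B => [([])]   [B ::= ε]

B => BB => SB => [B]B => [BB]B => [(B)B]B => [(BB)B]B => [(SB)B]B => [([B]B)B]B => [([]B)B]B => [([])B]B => [([])]B => [([])]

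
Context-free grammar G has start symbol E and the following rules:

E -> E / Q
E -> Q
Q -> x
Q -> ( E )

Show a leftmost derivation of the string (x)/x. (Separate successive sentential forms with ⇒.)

E ⇒ E/Q   [E -> E / Q]
E/Q ⇒ Q/Q   [E -> Q]
Q/Q ⇒ (E)/Q   [Q -> ( E )]
(E)/Q ⇒ (Q)/Q   [E -> Q]
(Q)/Q ⇒ (x)/Q   [Q -> x]
(x)/Q ⇒ (x)/x   [Q -> x]

E ⇒ E/Q ⇒ Q/Q ⇒ (E)/Q ⇒ (Q)/Q ⇒ (x)/Q ⇒ (x)/x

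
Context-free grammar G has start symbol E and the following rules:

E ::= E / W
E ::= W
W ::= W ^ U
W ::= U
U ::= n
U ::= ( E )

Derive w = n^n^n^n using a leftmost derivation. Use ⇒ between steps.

E ⇒ W ⇒ W^U ⇒ W^U^U ⇒ W^U^U^U ⇒ U^U^U^U ⇒ n^U^U^U ⇒ n^n^U^U ⇒ n^n^n^U ⇒ n^n^n^n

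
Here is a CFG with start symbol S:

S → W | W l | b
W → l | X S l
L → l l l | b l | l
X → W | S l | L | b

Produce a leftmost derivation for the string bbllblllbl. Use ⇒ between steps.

S ⇒ W ⇒ XSl ⇒ SlSl ⇒ WllSl ⇒ XSlllSl ⇒ SlSlllSl ⇒ WlSlllSl ⇒ XSllSlllSl ⇒ bSllSlllSl ⇒ bbllSlllSl ⇒ bbllblllSl ⇒ bbllblllbl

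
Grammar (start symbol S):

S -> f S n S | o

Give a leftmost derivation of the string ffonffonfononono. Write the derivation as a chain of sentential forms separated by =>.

S=>fSnS=>ffSnSnS=>ffonSnS=>ffonfSnSnS=>ffonffSnSnSnS=>ffonffonSnSnS=>ffonffonfSnSnSnS=>ffonffonfonSnSnS=>ffonffonfononSnS=>ffonffonfonononS=>ffonffonfononono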